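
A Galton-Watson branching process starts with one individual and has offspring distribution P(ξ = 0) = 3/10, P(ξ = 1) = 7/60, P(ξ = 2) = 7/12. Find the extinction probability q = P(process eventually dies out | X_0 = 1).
q = 18/35

The pgf is f(s) = 3/10 + 7/60·s + 7/12·s². The extinction probability q is the smallest fixed point of f in [0, 1]. Setting s = f(s):
  7/12·s² + (7/60 − 1)·s + 3/10 = 0
  7/12·s² − (3/10 + 7/12)·s + 3/10 = 0
which factors as (s − 1)·(7/12·s − 3/10) = 0, giving roots s = 1 and s = (3/10)/(7/12) = 18/35.
Mean offspring μ = 7/60 + 2·7/12 = 77/60 > 1 (supercritical), so q < 1. The extinction probability is the smaller root: q = (3/10)/(7/12) = 18/35.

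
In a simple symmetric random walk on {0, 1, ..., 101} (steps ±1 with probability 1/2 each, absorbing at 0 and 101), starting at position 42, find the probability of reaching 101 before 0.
P(hit 101 before 0) = 42/101

Let u_k = P(hit 101 before 0 | start at k). Then u_0 = 0, u_101 = 1, and u_k = u_{k-1}/2 + u_{k+1}/2 for 1 ≤ k ≤ 100. This harmonic recurrence is solved by u_k = k/101, giving u_42 = 42/101.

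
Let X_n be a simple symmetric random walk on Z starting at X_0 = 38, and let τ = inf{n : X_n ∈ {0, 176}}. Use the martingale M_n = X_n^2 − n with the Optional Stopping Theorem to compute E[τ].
E[τ] = 5244

M_n = X_n^2 − n is a martingale (since E[X_{n+1}^2 | F_n] = X_n^2 + 1). By OST (τ has finite mean in a bounded region), E[M_τ] = E[M_0] = X_0^2 − 0 = 38^2 = 1444. Also E[M_τ] = E[X_τ^2] − E[τ]. The walk exits at 0 or 176, with P(hit 176 first) = 38/176, so E[X_τ^2] = 176^2 · 38/176 + 0 = 6688. Thus E[τ] = E[X_τ^2] − E[M_τ] = 6688 − 1444 = 5244 = 38(176 − 38) = 5244.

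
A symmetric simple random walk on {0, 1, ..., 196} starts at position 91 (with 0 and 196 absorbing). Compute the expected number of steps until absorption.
E[τ | X_0 = 91] = 9555

Let v_k = E[τ | X_0 = k]. Boundary: v_0 = v_196 = 0. Recurrence: v_k = 1 + (v_{k-1} + v_{k+1})/2 for 1 ≤ k ≤ 195. The particular solution to v_k − (v_{k-1} + v_{k+1})/2 = 1 is v_k = −k^2. Adding homogeneous solution A + B k and matching boundaries gives v_k = k (196 − k). Substituting k = 91: v_91 = 91 · 105 = 9555.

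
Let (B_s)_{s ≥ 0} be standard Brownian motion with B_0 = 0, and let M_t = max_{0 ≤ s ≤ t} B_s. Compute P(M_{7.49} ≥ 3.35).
P(M_{7.49} ≥ 3.35) = 2·P(B_{7.49} ≥ 3.35) = 2(1 − Φ(3.35/√7.49)) ≈ 0.2209

By the reflection principle for Brownian motion, P(M_t ≥ a) = 2 · P(B_t ≥ a) for a ≥ 0. Since B_t ~ N(0, t), P(B_t ≥ 3.35) = 1 − Φ(3.35/√t) = 1 − Φ(3.35/√7.49) = 1 − Φ(1.2241). So
  P(M_{7.49} ≥ 3.35) = 2(1 − Φ(1.2241)) ≈ 0.2209.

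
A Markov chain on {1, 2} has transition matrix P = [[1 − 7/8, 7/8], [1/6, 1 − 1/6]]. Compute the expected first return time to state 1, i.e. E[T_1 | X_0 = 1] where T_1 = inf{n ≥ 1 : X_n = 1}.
E[T_1 | X_0 = 1] = 1/π_1 = 25/4

For an irreducible recurrent Markov chain with stationary distribution π, E[T_i | X_0 = i] = 1/π_i (Kac's formula). Here π_1 = (1/6)/(7/8 + 1/6) = (1/6)/(25/24) = 4/25, so E[T_1 | X_0 = 1] = 1/π_1 = (7/8 + 1/6)/(1/6) = (25/24)/(1/6) = 25/4.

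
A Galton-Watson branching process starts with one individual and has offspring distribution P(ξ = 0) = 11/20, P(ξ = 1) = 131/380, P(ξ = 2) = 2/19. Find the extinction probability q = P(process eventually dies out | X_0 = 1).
q = 1

Mean offspring μ = 0·11/20 + 1·131/380 + 2·2/19 = 211/380 ≤ 1. For μ ≤ 1 with offspring not concentrated at 1, the Galton-Watson process goes extinct almost surely, so q = 1.
(Algebraic check: The pgf is f(s) = 11/20 + 131/380·s + 2/19·s². The extinction probability q is the smallest fixed point of f in [0, 1]. Setting s = f(s):
  2/19·s² + (131/380 − 1)·s + 11/20 = 0
  2/19·s² − (11/20 + 2/19)·s + 11/20 = 0
which factors as (s − 1)·(2/19·s − 11/20) = 0, giving roots s = 1 and s = (11/20)/(2/19) = 209/40. Since 209/40 ≥ 1, the smallest root in [0, 1] is s = 1.)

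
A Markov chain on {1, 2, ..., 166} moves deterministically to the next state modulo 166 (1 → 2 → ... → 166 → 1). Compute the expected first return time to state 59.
E[T_59 | X_0 = 59] = 166

The chain cycles deterministically, so starting at state 59 it returns in exactly 166 steps. Equivalently, the stationary distribution is uniform π_j = 1/166 for every state j, so by Kac's formula E[T_59] = 1/π_59 = 166.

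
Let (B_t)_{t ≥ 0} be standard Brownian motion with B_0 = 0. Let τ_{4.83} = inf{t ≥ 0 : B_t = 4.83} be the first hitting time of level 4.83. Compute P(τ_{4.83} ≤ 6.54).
P(τ_{4.83} ≤ 6.54) = 2(1 − Φ(4.83/√6.54)) = 2(1 − Φ(1.8887)) ≈ 0.0589

By the reflection principle for standard BM, P(τ_b ≤ t) = 2 · P(B_t ≥ b). Since B_t ~ N(0, t), P(B_t ≥ 4.83) = 1 − Φ(4.83/√t) = 1 − Φ(4.83/√6.54) = 1 − Φ(1.8887) ≈ 0.02947. Doubling: P(τ_{4.83} ≤ 6.54) ≈ 2 · 0.02947 = 0.05894 ≈ 0.0589.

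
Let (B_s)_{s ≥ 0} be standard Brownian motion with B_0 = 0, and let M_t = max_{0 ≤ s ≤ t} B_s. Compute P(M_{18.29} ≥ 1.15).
P(M_{18.29} ≥ 1.15) = 2·P(B_{18.29} ≥ 1.15) = 2(1 − Φ(1.15/√18.29)) ≈ 0.7880

By the reflection principle for Brownian motion, P(M_t ≥ a) = 2 · P(B_t ≥ a) for a ≥ 0. Since B_t ~ N(0, t), P(B_t ≥ 1.15) = 1 − Φ(1.15/√t) = 1 − Φ(1.15/√18.29) = 1 − Φ(0.2689). So
  P(M_{18.29} ≥ 1.15) = 2(1 − Φ(0.2689)) ≈ 0.7880.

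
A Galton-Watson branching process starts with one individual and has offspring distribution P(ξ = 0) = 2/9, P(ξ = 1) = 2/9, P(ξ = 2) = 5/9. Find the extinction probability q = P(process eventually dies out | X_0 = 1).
q = 2/5

The pgf is f(s) = 2/9 + 2/9·s + 5/9·s². The extinction probability q is the smallest fixed point of f in [0, 1]. Setting s = f(s):
  5/9·s² + (2/9 − 1)·s + 2/9 = 0
  5/9·s² − (2/9 + 5/9)·s + 2/9 = 0
which factors as (s − 1)·(5/9·s − 2/9) = 0, giving roots s = 1 and s = (2/9)/(5/9) = 2/5.
Mean offspring μ = 2/9 + 2·5/9 = 4/3 > 1 (supercritical), so q < 1. The extinction probability is the smaller root: q = (2/9)/(5/9) = 2/5.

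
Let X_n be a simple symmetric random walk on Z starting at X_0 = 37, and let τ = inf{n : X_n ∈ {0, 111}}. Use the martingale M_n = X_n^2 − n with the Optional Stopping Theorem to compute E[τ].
E[τ] = 2738

M_n = X_n^2 − n is a martingale (since E[X_{n+1}^2 | F_n] = X_n^2 + 1). By OST (τ has finite mean in a bounded region), E[M_τ] = E[M_0] = X_0^2 − 0 = 37^2 = 1369. Also E[M_τ] = E[X_τ^2] − E[τ]. The walk exits at 0 or 111, with P(hit 111 first) = 37/111, so E[X_τ^2] = 111^2 · 37/111 + 0 = 4107. Thus E[τ] = E[X_τ^2] − E[M_τ] = 4107 − 1369 = 2738 = 37(111 − 37) = 2738.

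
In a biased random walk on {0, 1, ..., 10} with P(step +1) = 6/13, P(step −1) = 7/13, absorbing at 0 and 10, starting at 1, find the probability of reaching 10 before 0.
P(hit 10 before 0) = (1 − (7/6)^1) / (1 − (7/6)^10) = 10077696/222009073

Let u_k denote P(reach 10 before 0 | start at k). Boundary: u_0 = 0, u_10 = 1. Recurrence: u_k = 6/13·u_{k+1} + 7/13·u_{k-1} for 1 ≤ k ≤ 9. Try u_k = A + B·r^k with r = q/p = (7/13)/(6/13) = 7/6. Substitution satisfies the recurrence; boundary conditions give:
  u_k = (1 − r^k) / (1 − r^N) = (1 − (7/6)^1) / (1 − (7/6)^10) = 10077696/222009073.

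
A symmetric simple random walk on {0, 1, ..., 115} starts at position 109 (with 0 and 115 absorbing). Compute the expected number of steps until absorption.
E[τ | X_0 = 109] = 654

Let v_k = E[τ | X_0 = k]. Boundary: v_0 = v_115 = 0. Recurrence: v_k = 1 + (v_{k-1} + v_{k+1})/2 for 1 ≤ k ≤ 114. The particular solution to v_k − (v_{k-1} + v_{k+1})/2 = 1 is v_k = −k^2. Adding homogeneous solution A + B k and matching boundaries gives v_k = k (115 − k). Substituting k = 109: v_109 = 109 · 6 = 654.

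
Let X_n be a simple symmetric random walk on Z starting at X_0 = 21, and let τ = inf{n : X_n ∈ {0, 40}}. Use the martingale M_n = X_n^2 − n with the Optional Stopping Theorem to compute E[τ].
E[τ] = 399

M_n = X_n^2 − n is a martingale (since E[X_{n+1}^2 | F_n] = X_n^2 + 1). By OST (τ has finite mean in a bounded region), E[M_τ] = E[M_0] = X_0^2 − 0 = 21^2 = 441. Also E[M_τ] = E[X_τ^2] − E[τ]. The walk exits at 0 or 40, with P(hit 40 first) = 21/40, so E[X_τ^2] = 40^2 · 21/40 + 0 = 840. Thus E[τ] = E[X_τ^2] − E[M_τ] = 840 − 441 = 399 = 21(40 − 21) = 399.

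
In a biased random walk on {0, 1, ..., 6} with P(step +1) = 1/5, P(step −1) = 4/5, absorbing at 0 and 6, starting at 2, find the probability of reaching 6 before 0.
P(hit 6 before 0) = (1 − (4)^2) / (1 − (4)^6) = 1/273

Let u_k denote P(reach 6 before 0 | start at k). Boundary: u_0 = 0, u_6 = 1. Recurrence: u_k = 1/5·u_{k+1} + 4/5·u_{k-1} for 1 ≤ k ≤ 5. Try u_k = A + B·r^k with r = q/p = (4/5)/(1/5) = 4. Substitution satisfies the recurrence; boundary conditions give:
  u_k = (1 − r^k) / (1 − r^N) = (1 − (4)^2) / (1 − (4)^6) = 1/273.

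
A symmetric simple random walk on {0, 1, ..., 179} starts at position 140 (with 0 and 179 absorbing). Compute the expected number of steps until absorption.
E[τ | X_0 = 140] = 5460

Let v_k = E[τ | X_0 = k]. Boundary: v_0 = v_179 = 0. Recurrence: v_k = 1 + (v_{k-1} + v_{k+1})/2 for 1 ≤ k ≤ 178. The particular solution to v_k − (v_{k-1} + v_{k+1})/2 = 1 is v_k = −k^2. Adding homogeneous solution A + B k and matching boundaries gives v_k = k (179 − k). Substituting k = 140: v_140 = 140 · 39 = 5460.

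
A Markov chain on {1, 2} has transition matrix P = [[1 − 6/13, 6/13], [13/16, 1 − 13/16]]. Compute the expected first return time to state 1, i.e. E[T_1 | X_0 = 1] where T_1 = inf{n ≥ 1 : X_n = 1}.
E[T_1 | X_0 = 1] = 1/π_1 = 265/169

For an irreducible recurrent Markov chain with stationary distribution π, E[T_i | X_0 = i] = 1/π_i (Kac's formula). Here π_1 = (13/16)/(6/13 + 13/16) = (13/16)/(265/208) = 169/265, so E[T_1 | X_0 = 1] = 1/π_1 = (6/13 + 13/16)/(13/16) = (265/208)/(13/16) = 265/169.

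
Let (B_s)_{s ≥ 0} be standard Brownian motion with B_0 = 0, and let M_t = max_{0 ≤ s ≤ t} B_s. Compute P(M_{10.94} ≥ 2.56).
P(M_{10.94} ≥ 2.56) = 2·P(B_{10.94} ≥ 2.56) = 2(1 − Φ(2.56/√10.94)) ≈ 0.4389

By the reflection principle for Brownian motion, P(M_t ≥ a) = 2 · P(B_t ≥ a) for a ≥ 0. Since B_t ~ N(0, t), P(B_t ≥ 2.56) = 1 − Φ(2.56/√t) = 1 − Φ(2.56/√10.94) = 1 − Φ(0.7740). So
  P(M_{10.94} ≥ 2.56) = 2(1 − Φ(0.7740)) ≈ 0.4389.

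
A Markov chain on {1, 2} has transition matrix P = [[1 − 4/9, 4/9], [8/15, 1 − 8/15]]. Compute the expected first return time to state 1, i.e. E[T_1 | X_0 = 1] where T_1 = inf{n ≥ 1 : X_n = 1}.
E[T_1 | X_0 = 1] = 1/π_1 = 11/6

For an irreducible recurrent Markov chain with stationary distribution π, E[T_i | X_0 = i] = 1/π_i (Kac's formula). Here π_1 = (8/15)/(4/9 + 8/15) = (8/15)/(44/45) = 6/11, so E[T_1 | X_0 = 1] = 1/π_1 = (4/9 + 8/15)/(8/15) = (44/45)/(8/15) = 11/6.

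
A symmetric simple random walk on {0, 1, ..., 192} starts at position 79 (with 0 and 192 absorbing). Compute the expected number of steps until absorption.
E[τ | X_0 = 79] = 8927

Let v_k = E[τ | X_0 = k]. Boundary: v_0 = v_192 = 0. Recurrence: v_k = 1 + (v_{k-1} + v_{k+1})/2 for 1 ≤ k ≤ 191. The particular solution to v_k − (v_{k-1} + v_{k+1})/2 = 1 is v_k = −k^2. Adding homogeneous solution A + B k and matching boundaries gives v_k = k (192 − k). Substituting k = 79: v_79 = 79 · 113 = 8927.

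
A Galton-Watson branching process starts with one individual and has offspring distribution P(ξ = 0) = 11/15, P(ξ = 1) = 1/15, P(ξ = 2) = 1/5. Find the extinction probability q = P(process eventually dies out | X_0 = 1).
q = 1

Mean offspring μ = 0·11/15 + 1·1/15 + 2·1/5 = 7/15 ≤ 1. For μ ≤ 1 with offspring not concentrated at 1, the Galton-Watson process goes extinct almost surely, so q = 1.
(Algebraic check: The pgf is f(s) = 11/15 + 1/15·s + 1/5·s². The extinction probability q is the smallest fixed point of f in [0, 1]. Setting s = f(s):
  1/5·s² + (1/15 − 1)·s + 11/15 = 0
  1/5·s² − (11/15 + 1/5)·s + 11/15 = 0
which factors as (s − 1)·(1/5·s − 11/15) = 0, giving roots s = 1 and s = (11/15)/(1/5) = 11/3. Since 11/3 ≥ 1, the smallest root in [0, 1] is s = 1.)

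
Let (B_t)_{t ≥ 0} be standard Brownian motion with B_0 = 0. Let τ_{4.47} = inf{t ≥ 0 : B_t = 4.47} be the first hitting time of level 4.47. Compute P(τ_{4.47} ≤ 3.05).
P(τ_{4.47} ≤ 3.05) = 2(1 − Φ(4.47/√3.05)) = 2(1 − Φ(2.5595)) ≈ 0.0105

By the reflection principle for standard BM, P(τ_b ≤ t) = 2 · P(B_t ≥ b). Since B_t ~ N(0, t), P(B_t ≥ 4.47) = 1 − Φ(4.47/√t) = 1 − Φ(4.47/√3.05) = 1 − Φ(2.5595) ≈ 0.00524. Doubling: P(τ_{4.47} ≤ 3.05) ≈ 2 · 0.00524 = 0.01048 ≈ 0.0105.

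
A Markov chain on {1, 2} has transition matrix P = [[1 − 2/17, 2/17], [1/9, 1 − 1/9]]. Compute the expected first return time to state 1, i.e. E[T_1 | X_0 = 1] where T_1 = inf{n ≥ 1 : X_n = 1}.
E[T_1 | X_0 = 1] = 1/π_1 = 35/17

For an irreducible recurrent Markov chain with stationary distribution π, E[T_i | X_0 = i] = 1/π_i (Kac's formula). Here π_1 = (1/9)/(2/17 + 1/9) = (1/9)/(35/153) = 17/35, so E[T_1 | X_0 = 1] = 1/π_1 = (2/17 + 1/9)/(1/9) = (35/153)/(1/9) = 35/17.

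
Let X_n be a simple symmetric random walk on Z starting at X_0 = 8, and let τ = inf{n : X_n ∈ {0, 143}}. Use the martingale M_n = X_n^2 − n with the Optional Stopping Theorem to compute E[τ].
E[τ] = 1080

M_n = X_n^2 − n is a martingale (since E[X_{n+1}^2 | F_n] = X_n^2 + 1). By OST (τ has finite mean in a bounded region), E[M_τ] = E[M_0] = X_0^2 − 0 = 8^2 = 64. Also E[M_τ] = E[X_τ^2] − E[τ]. The walk exits at 0 or 143, with P(hit 143 first) = 8/143, so E[X_τ^2] = 143^2 · 8/143 + 0 = 1144. Thus E[τ] = E[X_τ^2] − E[M_τ] = 1144 − 64 = 1080 = 8(143 − 8) = 1080.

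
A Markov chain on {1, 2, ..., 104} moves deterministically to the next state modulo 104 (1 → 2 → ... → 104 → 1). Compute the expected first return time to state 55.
E[T_55 | X_0 = 55] = 104

The chain cycles deterministically, so starting at state 55 it returns in exactly 104 steps. Equivalently, the stationary distribution is uniform π_j = 1/104 for every state j, so by Kac's formula E[T_55] = 1/π_55 = 104.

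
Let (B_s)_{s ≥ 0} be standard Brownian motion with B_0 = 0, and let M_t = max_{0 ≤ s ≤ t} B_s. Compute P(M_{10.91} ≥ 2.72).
P(M_{10.91} ≥ 2.72) = 2·P(B_{10.91} ≥ 2.72) = 2(1 − Φ(2.72/√10.91)) ≈ 0.4102

By the reflection principle for Brownian motion, P(M_t ≥ a) = 2 · P(B_t ≥ a) for a ≥ 0. Since B_t ~ N(0, t), P(B_t ≥ 2.72) = 1 − Φ(2.72/√t) = 1 − Φ(2.72/√10.91) = 1 − Φ(0.8235). So
  P(M_{10.91} ≥ 2.72) = 2(1 − Φ(0.8235)) ≈ 0.4102.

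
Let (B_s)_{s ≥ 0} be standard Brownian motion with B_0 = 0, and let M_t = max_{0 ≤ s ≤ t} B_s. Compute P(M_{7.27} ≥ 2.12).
P(M_{7.27} ≥ 2.12) = 2·P(B_{7.27} ≥ 2.12) = 2(1 − Φ(2.12/√7.27)) ≈ 0.4317

By the reflection principle for Brownian motion, P(M_t ≥ a) = 2 · P(B_t ≥ a) for a ≥ 0. Since B_t ~ N(0, t), P(B_t ≥ 2.12) = 1 − Φ(2.12/√t) = 1 − Φ(2.12/√7.27) = 1 − Φ(0.7863). So
  P(M_{7.27} ≥ 2.12) = 2(1 − Φ(0.7863)) ≈ 0.4317.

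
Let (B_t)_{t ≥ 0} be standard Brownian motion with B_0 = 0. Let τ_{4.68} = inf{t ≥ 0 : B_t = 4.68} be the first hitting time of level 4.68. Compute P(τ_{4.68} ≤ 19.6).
P(τ_{4.68} ≤ 19.6) = 2(1 − Φ(4.68/√19.6)) = 2(1 − Φ(1.0571)) ≈ 0.2905

By the reflection principle for standard BM, P(τ_b ≤ t) = 2 · P(B_t ≥ b). Since B_t ~ N(0, t), P(B_t ≥ 4.68) = 1 − Φ(4.68/√t) = 1 − Φ(4.68/√19.6) = 1 − Φ(1.0571) ≈ 0.14523. Doubling: P(τ_{4.68} ≤ 19.6) ≈ 2 · 0.14523 = 0.29046 ≈ 0.2905.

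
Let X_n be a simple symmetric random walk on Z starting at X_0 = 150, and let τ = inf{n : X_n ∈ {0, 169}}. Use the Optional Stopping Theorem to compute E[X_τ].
E[X_τ] = 150

X_n is a martingale and τ is a bounded-mean stopping time (indeed τ is finite a.s. with bounded expectation since the walk is in a bounded region). By the OST, E[X_τ] = E[X_0] = 150. Equivalently: E[X_τ] = 169 · P(hit 169 first) + 0 · P(hit 0 first) = 169 · (150/169) = 150.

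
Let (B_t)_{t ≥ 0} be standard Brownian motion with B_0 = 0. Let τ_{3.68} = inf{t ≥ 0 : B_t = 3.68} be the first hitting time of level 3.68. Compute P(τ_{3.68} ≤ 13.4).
P(τ_{3.68} ≤ 13.4) = 2(1 − Φ(3.68/√13.4)) = 2(1 − Φ(1.0053)) ≈ 0.3148

By the reflection principle for standard BM, P(τ_b ≤ t) = 2 · P(B_t ≥ b). Since B_t ~ N(0, t), P(B_t ≥ 3.68) = 1 − Φ(3.68/√t) = 1 − Φ(3.68/√13.4) = 1 − Φ(1.0053) ≈ 0.15738. Doubling: P(τ_{3.68} ≤ 13.4) ≈ 2 · 0.15738 = 0.31476 ≈ 0.3148.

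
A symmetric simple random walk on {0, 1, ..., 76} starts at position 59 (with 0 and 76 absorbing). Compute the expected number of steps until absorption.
E[τ | X_0 = 59] = 1003

Let v_k = E[τ | X_0 = k]. Boundary: v_0 = v_76 = 0. Recurrence: v_k = 1 + (v_{k-1} + v_{k+1})/2 for 1 ≤ k ≤ 75. The particular solution to v_k − (v_{k-1} + v_{k+1})/2 = 1 is v_k = −k^2. Adding homogeneous solution A + B k and matching boundaries gives v_k = k (76 − k). Substituting k = 59: v_59 = 59 · 17 = 1003.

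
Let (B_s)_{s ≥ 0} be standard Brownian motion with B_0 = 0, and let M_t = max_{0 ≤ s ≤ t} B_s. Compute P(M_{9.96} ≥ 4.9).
P(M_{9.96} ≥ 4.9) = 2·P(B_{9.96} ≥ 4.9) = 2(1 − Φ(4.9/√9.96)) ≈ 0.1205

By the reflection principle for Brownian motion, P(M_t ≥ a) = 2 · P(B_t ≥ a) for a ≥ 0. Since B_t ~ N(0, t), P(B_t ≥ 4.9) = 1 − Φ(4.9/√t) = 1 − Φ(4.9/√9.96) = 1 − Φ(1.5526). So
  P(M_{9.96} ≥ 4.9) = 2(1 − Φ(1.5526)) ≈ 0.1205.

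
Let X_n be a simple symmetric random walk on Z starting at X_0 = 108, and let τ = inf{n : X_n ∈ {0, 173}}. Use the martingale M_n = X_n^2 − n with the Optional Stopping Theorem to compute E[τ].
E[τ] = 7020

M_n = X_n^2 − n is a martingale (since E[X_{n+1}^2 | F_n] = X_n^2 + 1). By OST (τ has finite mean in a bounded region), E[M_τ] = E[M_0] = X_0^2 − 0 = 108^2 = 11664. Also E[M_τ] = E[X_τ^2] − E[τ]. The walk exits at 0 or 173, with P(hit 173 first) = 108/173, so E[X_τ^2] = 173^2 · 108/173 + 0 = 18684. Thus E[τ] = E[X_τ^2] − E[M_τ] = 18684 − 11664 = 7020 = 108(173 − 108) = 7020.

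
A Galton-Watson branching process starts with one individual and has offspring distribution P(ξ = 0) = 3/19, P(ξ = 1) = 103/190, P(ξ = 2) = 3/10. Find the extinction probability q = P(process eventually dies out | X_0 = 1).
q = 10/19

The pgf is f(s) = 3/19 + 103/190·s + 3/10·s². The extinction probability q is the smallest fixed point of f in [0, 1]. Setting s = f(s):
  3/10·s² + (103/190 − 1)·s + 3/19 = 0
  3/10·s² − (3/19 + 3/10)·s + 3/19 = 0
which factors as (s − 1)·(3/10·s − 3/19) = 0, giving roots s = 1 and s = (3/19)/(3/10) = 10/19.
Mean offspring μ = 103/190 + 2·3/10 = 217/190 > 1 (supercritical), so q < 1. The extinction probability is the smaller root: q = (3/19)/(3/10) = 10/19.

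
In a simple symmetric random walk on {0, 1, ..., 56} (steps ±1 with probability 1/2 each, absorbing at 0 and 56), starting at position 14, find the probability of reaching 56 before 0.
P(hit 56 before 0) = 14/56 = 1/4

Let u_k = P(hit 56 before 0 | start at k). Then u_0 = 0, u_56 = 1, and u_k = u_{k-1}/2 + u_{k+1}/2 for 1 ≤ k ≤ 55. This harmonic recurrence is solved by u_k = k/56, giving u_14 = 14/56 = 1/4.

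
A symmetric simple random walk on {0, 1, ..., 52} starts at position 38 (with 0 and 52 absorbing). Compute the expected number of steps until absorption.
E[τ | X_0 = 38] = 532

Let v_k = E[τ | X_0 = k]. Boundary: v_0 = v_52 = 0. Recurrence: v_k = 1 + (v_{k-1} + v_{k+1})/2 for 1 ≤ k ≤ 51. The particular solution to v_k − (v_{k-1} + v_{k+1})/2 = 1 is v_k = −k^2. Adding homogeneous solution A + B k and matching boundaries gives v_k = k (52 − k). Substituting k = 38: v_38 = 38 · 14 = 532.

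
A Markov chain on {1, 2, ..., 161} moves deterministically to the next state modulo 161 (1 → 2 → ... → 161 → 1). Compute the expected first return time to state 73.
E[T_73 | X_0 = 73] = 161

The chain cycles deterministically, so starting at state 73 it returns in exactly 161 steps. Equivalently, the stationary distribution is uniform π_j = 1/161 for every state j, so by Kac's formula E[T_73] = 1/π_73 = 161.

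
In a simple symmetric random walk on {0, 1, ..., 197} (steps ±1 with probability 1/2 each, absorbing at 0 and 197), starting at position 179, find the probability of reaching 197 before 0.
P(hit 197 before 0) = 179/197

Let u_k = P(hit 197 before 0 | start at k). Then u_0 = 0, u_197 = 1, and u_k = u_{k-1}/2 + u_{k+1}/2 for 1 ≤ k ≤ 196. This harmonic recurrence is solved by u_k = k/197, giving u_179 = 179/197.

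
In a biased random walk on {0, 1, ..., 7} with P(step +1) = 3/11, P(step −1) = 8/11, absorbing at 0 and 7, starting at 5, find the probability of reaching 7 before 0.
P(hit 7 before 0) = (1 − (8/3)^5) / (1 − (8/3)^7) = 58545/418993

Let u_k denote P(reach 7 before 0 | start at k). Boundary: u_0 = 0, u_7 = 1. Recurrence: u_k = 3/11·u_{k+1} + 8/11·u_{k-1} for 1 ≤ k ≤ 6. Try u_k = A + B·r^k with r = q/p = (8/11)/(3/11) = 8/3. Substitution satisfies the recurrence; boundary conditions give:
  u_k = (1 − r^k) / (1 − r^N) = (1 − (8/3)^5) / (1 − (8/3)^7) = 58545/418993.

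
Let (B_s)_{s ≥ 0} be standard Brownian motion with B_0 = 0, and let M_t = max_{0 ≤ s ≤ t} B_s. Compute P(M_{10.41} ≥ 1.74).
P(M_{10.41} ≥ 1.74) = 2·P(B_{10.41} ≥ 1.74) = 2(1 − Φ(1.74/√10.41)) ≈ 0.5897

By the reflection principle for Brownian motion, P(M_t ≥ a) = 2 · P(B_t ≥ a) for a ≥ 0. Since B_t ~ N(0, t), P(B_t ≥ 1.74) = 1 − Φ(1.74/√t) = 1 − Φ(1.74/√10.41) = 1 − Φ(0.5393). So
  P(M_{10.41} ≥ 1.74) = 2(1 − Φ(0.5393)) ≈ 0.5897.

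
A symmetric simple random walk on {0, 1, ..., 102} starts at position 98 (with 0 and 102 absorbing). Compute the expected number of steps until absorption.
E[τ | X_0 = 98] = 392

Let v_k = E[τ | X_0 = k]. Boundary: v_0 = v_102 = 0. Recurrence: v_k = 1 + (v_{k-1} + v_{k+1})/2 for 1 ≤ k ≤ 101. The particular solution to v_k − (v_{k-1} + v_{k+1})/2 = 1 is v_k = −k^2. Adding homogeneous solution A + B k and matching boundaries gives v_k = k (102 − k). Substituting k = 98: v_98 = 98 · 4 = 392.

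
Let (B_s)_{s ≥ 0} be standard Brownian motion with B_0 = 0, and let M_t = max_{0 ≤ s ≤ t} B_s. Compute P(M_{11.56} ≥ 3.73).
P(M_{11.56} ≥ 3.73) = 2·P(B_{11.56} ≥ 3.73) = 2(1 − Φ(3.73/√11.56)) ≈ 0.2726

By the reflection principle for Brownian motion, P(M_t ≥ a) = 2 · P(B_t ≥ a) for a ≥ 0. Since B_t ~ N(0, t), P(B_t ≥ 3.73) = 1 − Φ(3.73/√t) = 1 − Φ(3.73/√11.56) = 1 − Φ(1.0971). So
  P(M_{11.56} ≥ 3.73) = 2(1 − Φ(1.0971)) ≈ 0.2726.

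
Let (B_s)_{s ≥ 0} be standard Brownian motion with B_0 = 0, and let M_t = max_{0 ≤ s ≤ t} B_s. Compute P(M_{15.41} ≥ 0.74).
P(M_{15.41} ≥ 0.74) = 2·P(B_{15.41} ≥ 0.74) = 2(1 − Φ(0.74/√15.41)) ≈ 0.8505

By the reflection principle for Brownian motion, P(M_t ≥ a) = 2 · P(B_t ≥ a) for a ≥ 0. Since B_t ~ N(0, t), P(B_t ≥ 0.74) = 1 − Φ(0.74/√t) = 1 − Φ(0.74/√15.41) = 1 − Φ(0.1885). So
  P(M_{15.41} ≥ 0.74) = 2(1 − Φ(0.1885)) ≈ 0.8505.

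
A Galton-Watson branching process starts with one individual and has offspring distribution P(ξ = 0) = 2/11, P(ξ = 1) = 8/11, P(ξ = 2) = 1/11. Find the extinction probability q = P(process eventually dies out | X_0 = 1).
q = 1

Mean offspring μ = 0·2/11 + 1·8/11 + 2·1/11 = 10/11 ≤ 1. For μ ≤ 1 with offspring not concentrated at 1, the Galton-Watson process goes extinct almost surely, so q = 1.
(Algebraic check: The pgf is f(s) = 2/11 + 8/11·s + 1/11·s². The extinction probability q is the smallest fixed point of f in [0, 1]. Setting s = f(s):
  1/11·s² + (8/11 − 1)·s + 2/11 = 0
  1/11·s² − (2/11 + 1/11)·s + 2/11 = 0
which factors as (s − 1)·(1/11·s − 2/11) = 0, giving roots s = 1 and s = (2/11)/(1/11) = 2. Since 2 ≥ 1, the smallest root in [0, 1] is s = 1.)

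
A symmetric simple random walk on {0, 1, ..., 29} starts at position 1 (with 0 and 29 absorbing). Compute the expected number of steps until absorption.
E[τ | X_0 = 1] = 28

Let v_k = E[τ | X_0 = k]. Boundary: v_0 = v_29 = 0. Recurrence: v_k = 1 + (v_{k-1} + v_{k+1})/2 for 1 ≤ k ≤ 28. The particular solution to v_k − (v_{k-1} + v_{k+1})/2 = 1 is v_k = −k^2. Adding homogeneous solution A + B k and matching boundaries gives v_k = k (29 − k). Substituting k = 1: v_1 = 1 · 28 = 28.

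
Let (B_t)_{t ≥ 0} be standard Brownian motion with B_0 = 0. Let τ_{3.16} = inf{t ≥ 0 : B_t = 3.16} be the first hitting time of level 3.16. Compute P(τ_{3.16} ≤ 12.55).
P(τ_{3.16} ≤ 12.55) = 2(1 − Φ(3.16/√12.55)) = 2(1 − Φ(0.8920)) ≈ 0.3724

By the reflection principle for standard BM, P(τ_b ≤ t) = 2 · P(B_t ≥ b). Since B_t ~ N(0, t), P(B_t ≥ 3.16) = 1 − Φ(3.16/√t) = 1 − Φ(3.16/√12.55) = 1 − Φ(0.8920) ≈ 0.18620. Doubling: P(τ_{3.16} ≤ 12.55) ≈ 2 · 0.18620 = 0.37240 ≈ 0.3724.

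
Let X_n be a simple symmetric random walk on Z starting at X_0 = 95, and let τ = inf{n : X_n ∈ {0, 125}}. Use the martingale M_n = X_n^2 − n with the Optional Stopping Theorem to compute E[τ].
E[τ] = 2850

M_n = X_n^2 − n is a martingale (since E[X_{n+1}^2 | F_n] = X_n^2 + 1). By OST (τ has finite mean in a bounded region), E[M_τ] = E[M_0] = X_0^2 − 0 = 95^2 = 9025. Also E[M_τ] = E[X_τ^2] − E[τ]. The walk exits at 0 or 125, with P(hit 125 first) = 95/125, so E[X_τ^2] = 125^2 · 95/125 + 0 = 11875. Thus E[τ] = E[X_τ^2] − E[M_τ] = 11875 − 9025 = 2850 = 95(125 − 95) = 2850.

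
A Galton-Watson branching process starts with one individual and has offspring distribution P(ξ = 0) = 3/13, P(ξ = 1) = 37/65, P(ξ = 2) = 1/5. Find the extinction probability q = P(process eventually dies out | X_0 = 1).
q = 1

Mean offspring μ = 0·3/13 + 1·37/65 + 2·1/5 = 63/65 ≤ 1. For μ ≤ 1 with offspring not concentrated at 1, the Galton-Watson process goes extinct almost surely, so q = 1.
(Algebraic check: The pgf is f(s) = 3/13 + 37/65·s + 1/5·s². The extinction probability q is the smallest fixed point of f in [0, 1]. Setting s = f(s):
  1/5·s² + (37/65 − 1)·s + 3/13 = 0
  1/5·s² − (3/13 + 1/5)·s + 3/13 = 0
which factors as (s − 1)·(1/5·s − 3/13) = 0, giving roots s = 1 and s = (3/13)/(1/5) = 15/13. Since 15/13 ≥ 1, the smallest root in [0, 1] is s = 1.)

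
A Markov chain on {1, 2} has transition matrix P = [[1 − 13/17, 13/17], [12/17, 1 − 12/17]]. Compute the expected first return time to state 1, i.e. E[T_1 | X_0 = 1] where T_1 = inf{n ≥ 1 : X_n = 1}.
E[T_1 | X_0 = 1] = 1/π_1 = 25/12

For an irreducible recurrent Markov chain with stationary distribution π, E[T_i | X_0 = i] = 1/π_i (Kac's formula). Here π_1 = (12/17)/(13/17 + 12/17) = (12/17)/(25/17) = 12/25, so E[T_1 | X_0 = 1] = 1/π_1 = (13/17 + 12/17)/(12/17) = (25/17)/(12/17) = 25/12.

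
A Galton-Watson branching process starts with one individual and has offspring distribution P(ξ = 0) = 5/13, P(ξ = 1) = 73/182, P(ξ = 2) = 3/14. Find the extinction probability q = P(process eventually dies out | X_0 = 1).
q = 1

Mean offspring μ = 0·5/13 + 1·73/182 + 2·3/14 = 151/182 ≤ 1. For μ ≤ 1 with offspring not concentrated at 1, the Galton-Watson process goes extinct almost surely, so q = 1.
(Algebraic check: The pgf is f(s) = 5/13 + 73/182·s + 3/14·s². The extinction probability q is the smallest fixed point of f in [0, 1]. Setting s = f(s):
  3/14·s² + (73/182 − 1)·s + 5/13 = 0
  3/14·s² − (5/13 + 3/14)·s + 5/13 = 0
which factors as (s − 1)·(3/14·s − 5/13) = 0, giving roots s = 1 and s = (5/13)/(3/14) = 70/39. Since 70/39 ≥ 1, the smallest root in [0, 1] is s = 1.)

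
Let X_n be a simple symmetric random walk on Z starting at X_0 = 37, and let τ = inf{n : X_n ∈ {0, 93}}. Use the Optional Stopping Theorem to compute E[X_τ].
E[X_τ] = 37

X_n is a martingale and τ is a bounded-mean stopping time (indeed τ is finite a.s. with bounded expectation since the walk is in a bounded region). By the OST, E[X_τ] = E[X_0] = 37. Equivalently: E[X_τ] = 93 · P(hit 93 first) + 0 · P(hit 0 first) = 93 · (37/93) = 37.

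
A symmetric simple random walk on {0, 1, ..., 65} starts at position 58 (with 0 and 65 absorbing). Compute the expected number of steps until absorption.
E[τ | X_0 = 58] = 406

Let v_k = E[τ | X_0 = k]. Boundary: v_0 = v_65 = 0. Recurrence: v_k = 1 + (v_{k-1} + v_{k+1})/2 for 1 ≤ k ≤ 64. The particular solution to v_k − (v_{k-1} + v_{k+1})/2 = 1 is v_k = −k^2. Adding homogeneous solution A + B k and matching boundaries gives v_k = k (65 − k). Substituting k = 58: v_58 = 58 · 7 = 406.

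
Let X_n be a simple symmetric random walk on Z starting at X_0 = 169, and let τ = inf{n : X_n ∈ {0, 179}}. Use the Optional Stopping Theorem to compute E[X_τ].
E[X_τ] = 169

X_n is a martingale and τ is a bounded-mean stopping time (indeed τ is finite a.s. with bounded expectation since the walk is in a bounded region). By the OST, E[X_τ] = E[X_0] = 169. Equivalently: E[X_τ] = 179 · P(hit 179 first) + 0 · P(hit 0 first) = 179 · (169/179) = 169.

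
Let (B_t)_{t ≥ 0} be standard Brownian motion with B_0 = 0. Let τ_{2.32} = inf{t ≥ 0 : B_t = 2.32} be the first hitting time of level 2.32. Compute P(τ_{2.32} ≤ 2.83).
P(τ_{2.32} ≤ 2.83) = 2(1 − Φ(2.32/√2.83)) = 2(1 − Φ(1.3791)) ≈ 0.1679

By the reflection principle for standard BM, P(τ_b ≤ t) = 2 · P(B_t ≥ b). Since B_t ~ N(0, t), P(B_t ≥ 2.32) = 1 − Φ(2.32/√t) = 1 − Φ(2.32/√2.83) = 1 − Φ(1.3791) ≈ 0.08393. Doubling: P(τ_{2.32} ≤ 2.83) ≈ 2 · 0.08393 = 0.16786 ≈ 0.1679.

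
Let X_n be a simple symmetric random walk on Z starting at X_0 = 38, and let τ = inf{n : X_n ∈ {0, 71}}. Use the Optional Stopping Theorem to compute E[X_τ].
E[X_τ] = 38

X_n is a martingale and τ is a bounded-mean stopping time (indeed τ is finite a.s. with bounded expectation since the walk is in a bounded region). By the OST, E[X_τ] = E[X_0] = 38. Equivalently: E[X_τ] = 71 · P(hit 71 first) + 0 · P(hit 0 first) = 71 · (38/71) = 38.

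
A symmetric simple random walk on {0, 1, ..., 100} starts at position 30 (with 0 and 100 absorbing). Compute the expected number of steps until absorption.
E[τ | X_0 = 30] = 2100

Let v_k = E[τ | X_0 = k]. Boundary: v_0 = v_100 = 0. Recurrence: v_k = 1 + (v_{k-1} + v_{k+1})/2 for 1 ≤ k ≤ 99. The particular solution to v_k − (v_{k-1} + v_{k+1})/2 = 1 is v_k = −k^2. Adding homogeneous solution A + B k and matching boundaries gives v_k = k (100 − k). Substituting k = 30: v_30 = 30 · 70 = 2100.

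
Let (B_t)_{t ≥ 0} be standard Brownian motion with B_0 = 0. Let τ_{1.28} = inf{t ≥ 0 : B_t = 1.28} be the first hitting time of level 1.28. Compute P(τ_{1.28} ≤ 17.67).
P(τ_{1.28} ≤ 17.67) = 2(1 − Φ(1.28/√17.67)) = 2(1 − Φ(0.3045)) ≈ 0.7607

By the reflection principle for standard BM, P(τ_b ≤ t) = 2 · P(B_t ≥ b). Since B_t ~ N(0, t), P(B_t ≥ 1.28) = 1 − Φ(1.28/√t) = 1 − Φ(1.28/√17.67) = 1 − Φ(0.3045) ≈ 0.38037. Doubling: P(τ_{1.28} ≤ 17.67) ≈ 2 · 0.38037 = 0.76074 ≈ 0.7607.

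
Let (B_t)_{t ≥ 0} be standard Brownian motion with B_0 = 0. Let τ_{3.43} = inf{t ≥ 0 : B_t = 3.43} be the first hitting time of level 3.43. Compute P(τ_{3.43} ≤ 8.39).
P(τ_{3.43} ≤ 8.39) = 2(1 − Φ(3.43/√8.39)) = 2(1 − Φ(1.1842)) ≈ 0.2363

By the reflection principle for standard BM, P(τ_b ≤ t) = 2 · P(B_t ≥ b). Since B_t ~ N(0, t), P(B_t ≥ 3.43) = 1 − Φ(3.43/√t) = 1 − Φ(3.43/√8.39) = 1 − Φ(1.1842) ≈ 0.11817. Doubling: P(τ_{3.43} ≤ 8.39) ≈ 2 · 0.11817 = 0.23634 ≈ 0.2363.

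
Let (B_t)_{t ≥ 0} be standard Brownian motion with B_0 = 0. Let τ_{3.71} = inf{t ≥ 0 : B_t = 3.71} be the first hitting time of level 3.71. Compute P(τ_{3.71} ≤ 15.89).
P(τ_{3.71} ≤ 15.89) = 2(1 − Φ(3.71/√15.89)) = 2(1 − Φ(0.9307)) ≈ 0.3520

By the reflection principle for standard BM, P(τ_b ≤ t) = 2 · P(B_t ≥ b). Since B_t ~ N(0, t), P(B_t ≥ 3.71) = 1 − Φ(3.71/√t) = 1 − Φ(3.71/√15.89) = 1 − Φ(0.9307) ≈ 0.17600. Doubling: P(τ_{3.71} ≤ 15.89) ≈ 2 · 0.17600 = 0.35200 ≈ 0.3520.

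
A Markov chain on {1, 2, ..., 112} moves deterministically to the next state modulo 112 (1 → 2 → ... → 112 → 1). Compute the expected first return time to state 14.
E[T_14 | X_0 = 14] = 112

The chain cycles deterministically, so starting at state 14 it returns in exactly 112 steps. Equivalently, the stationary distribution is uniform π_j = 1/112 for every state j, so by Kac's formula E[T_14] = 1/π_14 = 112.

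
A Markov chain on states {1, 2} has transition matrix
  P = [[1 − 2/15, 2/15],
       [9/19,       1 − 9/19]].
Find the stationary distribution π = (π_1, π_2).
π_1 = 135/173, π_2 = 38/173

Solve πP = π with π_1 + π_2 = 1. From πP = π: π_1 · (1 − 2/15) + π_2 · 9/19 = π_1 ⇒ π_2 · 9/19 = π_1 · 2/15 ⇒ π_2/π_1 = (2/15)/(9/19) = 38/135. Together with π_1 + π_2 = 1:
  π_1 = (9/19)/(2/15 + 9/19) = (9/19)/(173/285) = 135/173,
  π_2 = (2/15)/(2/15 + 9/19) = (2/15)/(173/285) = 38/173.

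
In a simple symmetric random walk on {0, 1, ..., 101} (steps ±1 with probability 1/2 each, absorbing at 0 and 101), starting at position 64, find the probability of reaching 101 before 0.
P(hit 101 before 0) = 64/101

Let u_k = P(hit 101 before 0 | start at k). Then u_0 = 0, u_101 = 1, and u_k = u_{k-1}/2 + u_{k+1}/2 for 1 ≤ k ≤ 100. This harmonic recurrence is solved by u_k = k/101, giving u_64 = 64/101.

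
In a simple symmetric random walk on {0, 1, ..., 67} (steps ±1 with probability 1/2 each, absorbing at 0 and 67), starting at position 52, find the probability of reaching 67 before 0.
P(hit 67 before 0) = 52/67

Let u_k = P(hit 67 before 0 | start at k). Then u_0 = 0, u_67 = 1, and u_k = u_{k-1}/2 + u_{k+1}/2 for 1 ≤ k ≤ 66. This harmonic recurrence is solved by u_k = k/67, giving u_52 = 52/67.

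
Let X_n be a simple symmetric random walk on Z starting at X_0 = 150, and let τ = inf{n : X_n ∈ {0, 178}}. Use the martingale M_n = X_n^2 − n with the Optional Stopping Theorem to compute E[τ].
E[τ] = 4200

M_n = X_n^2 − n is a martingale (since E[X_{n+1}^2 | F_n] = X_n^2 + 1). By OST (τ has finite mean in a bounded region), E[M_τ] = E[M_0] = X_0^2 − 0 = 150^2 = 22500. Also E[M_τ] = E[X_τ^2] − E[τ]. The walk exits at 0 or 178, with P(hit 178 first) = 150/178, so E[X_τ^2] = 178^2 · 150/178 + 0 = 26700. Thus E[τ] = E[X_τ^2] − E[M_τ] = 26700 − 22500 = 4200 = 150(178 − 150) = 4200.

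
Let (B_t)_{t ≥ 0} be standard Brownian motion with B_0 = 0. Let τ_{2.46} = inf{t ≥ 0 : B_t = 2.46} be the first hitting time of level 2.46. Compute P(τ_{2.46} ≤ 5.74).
P(τ_{2.46} ≤ 5.74) = 2(1 − Φ(2.46/√5.74)) = 2(1 − Φ(1.0268)) ≈ 0.3045

By the reflection principle for standard BM, P(τ_b ≤ t) = 2 · P(B_t ≥ b). Since B_t ~ N(0, t), P(B_t ≥ 2.46) = 1 − Φ(2.46/√t) = 1 − Φ(2.46/√5.74) = 1 − Φ(1.0268) ≈ 0.15226. Doubling: P(τ_{2.46} ≤ 5.74) ≈ 2 · 0.15226 = 0.30452 ≈ 0.3045.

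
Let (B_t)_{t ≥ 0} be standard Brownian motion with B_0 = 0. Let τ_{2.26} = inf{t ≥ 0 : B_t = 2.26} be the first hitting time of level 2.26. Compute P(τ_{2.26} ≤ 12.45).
P(τ_{2.26} ≤ 12.45) = 2(1 − Φ(2.26/√12.45)) = 2(1 − Φ(0.6405)) ≈ 0.5218

By the reflection principle for standard BM, P(τ_b ≤ t) = 2 · P(B_t ≥ b). Since B_t ~ N(0, t), P(B_t ≥ 2.26) = 1 − Φ(2.26/√t) = 1 − Φ(2.26/√12.45) = 1 − Φ(0.6405) ≈ 0.26092. Doubling: P(τ_{2.26} ≤ 12.45) ≈ 2 · 0.26092 = 0.52184 ≈ 0.5218.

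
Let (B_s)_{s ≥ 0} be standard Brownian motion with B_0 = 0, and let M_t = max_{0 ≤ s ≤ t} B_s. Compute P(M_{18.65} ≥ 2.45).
P(M_{18.65} ≥ 2.45) = 2·P(B_{18.65} ≥ 2.45) = 2(1 − Φ(2.45/√18.65)) ≈ 0.5705

By the reflection principle for Brownian motion, P(M_t ≥ a) = 2 · P(B_t ≥ a) for a ≥ 0. Since B_t ~ N(0, t), P(B_t ≥ 2.45) = 1 − Φ(2.45/√t) = 1 − Φ(2.45/√18.65) = 1 − Φ(0.5673). So
  P(M_{18.65} ≥ 2.45) = 2(1 − Φ(0.5673)) ≈ 0.5705.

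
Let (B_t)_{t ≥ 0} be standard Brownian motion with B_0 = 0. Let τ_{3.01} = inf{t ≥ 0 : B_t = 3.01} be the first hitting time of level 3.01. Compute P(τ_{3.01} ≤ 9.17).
P(τ_{3.01} ≤ 9.17) = 2(1 − Φ(3.01/√9.17)) = 2(1 − Φ(0.9940)) ≈ 0.3202

By the reflection principle for standard BM, P(τ_b ≤ t) = 2 · P(B_t ≥ b). Since B_t ~ N(0, t), P(B_t ≥ 3.01) = 1 − Φ(3.01/√t) = 1 − Φ(3.01/√9.17) = 1 − Φ(0.9940) ≈ 0.16011. Doubling: P(τ_{3.01} ≤ 9.17) ≈ 2 · 0.16011 = 0.32022 ≈ 0.3202.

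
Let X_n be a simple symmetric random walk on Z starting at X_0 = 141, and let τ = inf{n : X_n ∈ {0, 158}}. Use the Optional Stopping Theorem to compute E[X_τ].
E[X_τ] = 141

X_n is a martingale and τ is a bounded-mean stopping time (indeed τ is finite a.s. with bounded expectation since the walk is in a bounded region). By the OST, E[X_τ] = E[X_0] = 141. Equivalently: E[X_τ] = 158 · P(hit 158 first) + 0 · P(hit 0 first) = 158 · (141/158) = 141.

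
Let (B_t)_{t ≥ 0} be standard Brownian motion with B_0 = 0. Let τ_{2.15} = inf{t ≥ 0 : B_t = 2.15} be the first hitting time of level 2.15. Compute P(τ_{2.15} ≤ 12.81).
P(τ_{2.15} ≤ 12.81) = 2(1 − Φ(2.15/√12.81)) = 2(1 − Φ(0.6007)) ≈ 0.5480

By the reflection principle for standard BM, P(τ_b ≤ t) = 2 · P(B_t ≥ b). Since B_t ~ N(0, t), P(B_t ≥ 2.15) = 1 − Φ(2.15/√t) = 1 − Φ(2.15/√12.81) = 1 − Φ(0.6007) ≈ 0.27402. Doubling: P(τ_{2.15} ≤ 12.81) ≈ 2 · 0.27402 = 0.54804 ≈ 0.5480.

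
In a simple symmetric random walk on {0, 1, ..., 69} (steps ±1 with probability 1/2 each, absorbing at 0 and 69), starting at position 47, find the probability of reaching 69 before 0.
P(hit 69 before 0) = 47/69

Let u_k = P(hit 69 before 0 | start at k). Then u_0 = 0, u_69 = 1, and u_k = u_{k-1}/2 + u_{k+1}/2 for 1 ≤ k ≤ 68. This harmonic recurrence is solved by u_k = k/69, giving u_47 = 47/69.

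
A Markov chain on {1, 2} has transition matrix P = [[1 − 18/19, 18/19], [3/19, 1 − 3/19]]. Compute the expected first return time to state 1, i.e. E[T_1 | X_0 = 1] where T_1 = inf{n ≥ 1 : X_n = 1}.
E[T_1 | X_0 = 1] = 1/π_1 = 7

For an irreducible recurrent Markov chain with stationary distribution π, E[T_i | X_0 = i] = 1/π_i (Kac's formula). Here π_1 = (3/19)/(18/19 + 3/19) = (3/19)/(21/19) = 1/7, so E[T_1 | X_0 = 1] = 1/π_1 = (18/19 + 3/19)/(3/19) = (21/19)/(3/19) = 7.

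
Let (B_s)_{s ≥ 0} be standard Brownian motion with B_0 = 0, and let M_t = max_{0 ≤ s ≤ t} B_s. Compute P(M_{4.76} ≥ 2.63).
P(M_{4.76} ≥ 2.63) = 2·P(B_{4.76} ≥ 2.63) = 2(1 − Φ(2.63/√4.76)) ≈ 0.2280

By the reflection principle for Brownian motion, P(M_t ≥ a) = 2 · P(B_t ≥ a) for a ≥ 0. Since B_t ~ N(0, t), P(B_t ≥ 2.63) = 1 − Φ(2.63/√t) = 1 − Φ(2.63/√4.76) = 1 − Φ(1.2055). So
  P(M_{4.76} ≥ 2.63) = 2(1 − Φ(1.2055)) ≈ 0.2280.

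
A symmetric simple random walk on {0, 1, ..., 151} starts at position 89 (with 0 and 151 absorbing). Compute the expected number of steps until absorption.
E[τ | X_0 = 89] = 5518

Let v_k = E[τ | X_0 = k]. Boundary: v_0 = v_151 = 0. Recurrence: v_k = 1 + (v_{k-1} + v_{k+1})/2 for 1 ≤ k ≤ 150. The particular solution to v_k − (v_{k-1} + v_{k+1})/2 = 1 is v_k = −k^2. Adding homogeneous solution A + B k and matching boundaries gives v_k = k (151 − k). Substituting k = 89: v_89 = 89 · 62 = 5518.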